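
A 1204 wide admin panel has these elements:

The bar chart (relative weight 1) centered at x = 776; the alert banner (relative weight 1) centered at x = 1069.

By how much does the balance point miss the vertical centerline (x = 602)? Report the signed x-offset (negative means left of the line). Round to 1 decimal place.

Weights sum to 1 + 1 = 2.
Σw·x = 1·776 + 1·1069 = 1845, so x̄ = 1845/2 ≈ 922.50.
Against x = 602, that's 922.50 − 602 = 320.50.

≈ 320.5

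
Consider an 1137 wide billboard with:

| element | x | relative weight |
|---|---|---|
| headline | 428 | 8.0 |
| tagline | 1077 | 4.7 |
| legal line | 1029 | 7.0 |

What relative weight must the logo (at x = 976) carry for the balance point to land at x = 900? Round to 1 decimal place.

w ≈ 26.9

Existing Σw = 19.7 (8.0 + 4.7 + 7.0); existing moment 8.0·428 + 4.7·1077 + 7.0·1029 = 15688.9.
Balance at x = 900 requires (15688.9 + w·976) / (19.7 + w) = 900.
Solving: w = (900·19.7 − 15688.9) / (976 − 900) = 2041.1 / 76 ≈ 26.86.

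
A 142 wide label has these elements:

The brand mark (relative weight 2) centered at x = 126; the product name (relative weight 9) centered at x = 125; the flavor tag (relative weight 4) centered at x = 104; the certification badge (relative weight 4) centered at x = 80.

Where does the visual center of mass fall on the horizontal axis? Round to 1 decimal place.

Σw = 2 + 9 + 4 + 4 = 19.
x-moment: 2·126 + 9·125 + 4·104 + 4·80 = 2113; centroid 2113/19 ≈ 111.21.

x ≈ 111.2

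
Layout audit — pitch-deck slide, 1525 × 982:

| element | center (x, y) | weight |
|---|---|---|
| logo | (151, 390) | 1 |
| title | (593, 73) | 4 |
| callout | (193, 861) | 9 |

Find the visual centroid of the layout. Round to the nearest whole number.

(304, 602)

Total weight = 1 + 4 + 9 = 14.
x-moment: 1·151 + 4·593 + 9·193 = 4260; centroid 4260/14 ≈ 304.29.
y-moment: 1·390 + 4·73 + 9·861 = 8431; centroid 8431/14 ≈ 602.21.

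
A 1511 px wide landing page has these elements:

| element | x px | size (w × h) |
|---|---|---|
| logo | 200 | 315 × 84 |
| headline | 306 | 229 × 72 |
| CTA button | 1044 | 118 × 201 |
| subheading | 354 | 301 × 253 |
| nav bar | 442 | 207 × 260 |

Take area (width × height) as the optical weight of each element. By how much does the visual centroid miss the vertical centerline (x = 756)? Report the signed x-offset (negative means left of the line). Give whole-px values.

Areas → weights: logo 315·84 = 26460, headline 229·72 = 16488, CTA button 118·201 = 23718, subheading 301·253 = 76153, nav bar 207·260 = 53820; Σw = 196639.
Σw·x = 26460·200 + 16488·306 + 23718·1044 + 76153·354 + 53820·442 = 85845522, so x̄ = 85845522/196639 ≈ 436.56.
Offset from x = 756: 436.56 − 756 ≈ -319.44.

≈ -319 px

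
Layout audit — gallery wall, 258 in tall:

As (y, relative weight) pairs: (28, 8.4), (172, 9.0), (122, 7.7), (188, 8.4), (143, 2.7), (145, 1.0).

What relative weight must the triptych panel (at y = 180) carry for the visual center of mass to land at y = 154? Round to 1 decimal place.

Existing Σw = 37.2 (8.4 + 9.0 + 7.7 + 8.4 + 2.7 + 1.0); existing moment 8.4·28 + 9.0·172 + 7.7·122 + 8.4·188 + 2.7·143 + 1.0·145 = 4832.9.
Balance at y = 154 requires (4832.9 + w·180) / (37.2 + w) = 154.
Rearranging, w·(180 − 154) = 154·37.2 − 4832.9 = 895.9, so w ≈ 895.9/26 = 34.46.

w ≈ 34.5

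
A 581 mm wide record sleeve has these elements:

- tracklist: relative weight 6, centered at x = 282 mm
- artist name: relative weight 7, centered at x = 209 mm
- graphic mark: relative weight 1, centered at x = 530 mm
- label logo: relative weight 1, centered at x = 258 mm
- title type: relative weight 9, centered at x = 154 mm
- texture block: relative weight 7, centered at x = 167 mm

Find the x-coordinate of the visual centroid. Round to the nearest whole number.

x ≈ 210

Total weight = 6 + 7 + 1 + 1 + 9 + 7 = 31.
Σw·x = 6498; x̄ = 6498/31 ≈ 209.61.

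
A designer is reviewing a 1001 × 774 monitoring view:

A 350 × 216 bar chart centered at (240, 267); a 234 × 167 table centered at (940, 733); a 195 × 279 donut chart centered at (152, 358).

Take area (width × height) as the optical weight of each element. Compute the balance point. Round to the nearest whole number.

(373, 404)

Areas → weights: bar chart 350·216 = 75600, table 234·167 = 39078, donut chart 195·279 = 54405; Σw = 169083.
x: (75600·240 + 39078·940 + 54405·152) / 169083 = 63146880 / 169083 ≈ 373.47
y: (75600·267 + 39078·733 + 54405·358) / 169083 = 68306364 / 169083 ≈ 403.98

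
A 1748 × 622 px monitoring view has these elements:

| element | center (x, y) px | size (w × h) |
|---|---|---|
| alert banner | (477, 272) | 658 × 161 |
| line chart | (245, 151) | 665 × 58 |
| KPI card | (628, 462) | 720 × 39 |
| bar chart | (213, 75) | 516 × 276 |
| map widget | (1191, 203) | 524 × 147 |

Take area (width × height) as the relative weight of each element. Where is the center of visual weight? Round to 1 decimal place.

(509.4, 188.6)

Areas → weights: alert banner 658·161 = 105938, line chart 665·58 = 38570, KPI card 720·39 = 28080, bar chart 516·276 = 142416, map widget 524·147 = 77028; Σw = 392032.
x-moment: 105938·477 + 38570·245 + 28080·628 + 142416·213 + 77028·1191 = 199691272; centroid 199691272/392032 ≈ 509.37.
y-moment: 105938·272 + 38570·151 + 28080·462 + 142416·75 + 77028·203 = 73930050; centroid 73930050/392032 ≈ 188.58.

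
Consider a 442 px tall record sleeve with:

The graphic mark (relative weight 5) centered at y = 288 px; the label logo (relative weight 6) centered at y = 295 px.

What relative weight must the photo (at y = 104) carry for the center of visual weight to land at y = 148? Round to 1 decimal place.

w ≈ 36.0

Existing Σw = 11 (5 + 6); existing moment 5·288 + 6·295 = 3210.
Set Σw·y/Σw = 148: (3210 + 104w) = 148·(11 + w).
Solving: w = (148·11 − 3210) / (104 − 148) = -1582 / -44 ≈ 35.95.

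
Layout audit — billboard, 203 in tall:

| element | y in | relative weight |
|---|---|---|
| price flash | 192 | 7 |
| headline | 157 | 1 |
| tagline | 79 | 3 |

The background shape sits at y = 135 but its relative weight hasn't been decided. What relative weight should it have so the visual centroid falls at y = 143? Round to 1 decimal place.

w ≈ 20.6

Known weights sum to 7 + 1 + 3 = 11; their moment is 7·192 + 1·157 + 3·79 = 1738.
For the centroid to hit 143: (1738 + w·135) / (11 + w) = 143.
So w = (143·11 − 1738)/(135 − 143) = -165/-8 ≈ 20.62.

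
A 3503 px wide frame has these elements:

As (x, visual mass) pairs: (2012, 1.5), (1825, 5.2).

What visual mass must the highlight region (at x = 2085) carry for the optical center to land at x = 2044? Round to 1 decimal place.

Known weights sum to 1.5 + 5.2 = 6.7; their moment is 1.5·2012 + 5.2·1825 = 12508.0.
For the centroid to hit 2044: (12508.0 + w·2085) / (6.7 + w) = 2044.
Rearranging, w·(2085 − 2044) = 2044·6.7 − 12508.0 = 1186.8, so w ≈ 1186.8/41 = 28.95.

w ≈ 28.9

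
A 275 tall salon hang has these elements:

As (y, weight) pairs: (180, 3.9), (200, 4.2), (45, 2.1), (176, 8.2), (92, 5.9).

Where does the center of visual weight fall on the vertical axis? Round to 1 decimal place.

y ≈ 149.1

Σw = 3.9 + 4.2 + 2.1 + 8.2 + 5.9 = 24.3.
y: (3.9·180 + 4.2·200 + 2.1·45 + 8.2·176 + 5.9·92) / 24.3 = 3622.5 / 24.3 ≈ 149.07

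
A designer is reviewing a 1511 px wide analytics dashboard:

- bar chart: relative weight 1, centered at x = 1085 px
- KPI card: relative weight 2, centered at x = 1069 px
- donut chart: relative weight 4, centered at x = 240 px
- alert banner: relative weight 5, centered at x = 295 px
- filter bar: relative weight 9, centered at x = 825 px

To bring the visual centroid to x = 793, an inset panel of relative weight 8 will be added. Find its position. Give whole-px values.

New total weight: (1 + 2 + 4 + 5 + 9) + 8 = 29.
x: need Σw·x = 29·793 = 22997. Existing = 1·1085 + 2·1069 + 4·240 + 5·295 + 9·825 = 13083. Remainder 9914 / 8 ≈ 1239.25.

x ≈ 1239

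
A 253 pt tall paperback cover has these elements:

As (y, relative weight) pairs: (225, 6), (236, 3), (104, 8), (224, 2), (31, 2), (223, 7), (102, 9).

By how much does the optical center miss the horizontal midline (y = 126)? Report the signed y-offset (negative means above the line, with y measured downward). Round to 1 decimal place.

≈ 32.9 pt

Total weight = 6 + 3 + 8 + 2 + 2 + 7 + 9 = 37.
y: (6·225 + 3·236 + 8·104 + 2·224 + 2·31 + 7·223 + 9·102) / 37 = 5879 / 37 ≈ 158.89
Difference: 158.89 − 126 ≈ 32.89.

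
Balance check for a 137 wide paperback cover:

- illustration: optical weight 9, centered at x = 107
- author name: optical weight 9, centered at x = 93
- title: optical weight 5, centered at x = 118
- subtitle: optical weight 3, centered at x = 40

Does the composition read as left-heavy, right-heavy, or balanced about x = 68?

right-heavy

Total weight = 9 + 9 + 5 + 3 = 26.
x-moment: 9·107 + 9·93 + 5·118 + 3·40 = 2510; centroid 2510/26 ≈ 96.54.
96.5 lies right of the midline 68, so the layout is right-heavy.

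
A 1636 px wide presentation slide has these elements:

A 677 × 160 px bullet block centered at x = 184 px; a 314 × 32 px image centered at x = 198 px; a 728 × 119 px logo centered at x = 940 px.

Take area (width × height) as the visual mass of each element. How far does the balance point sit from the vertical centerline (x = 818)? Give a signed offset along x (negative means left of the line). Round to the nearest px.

Taking area as weight: bullet block 677·160 = 108320, image 314·32 = 10048, logo 728·119 = 86632. Sum 205000.
Σw·x = 108320·184 + 10048·198 + 86632·940 = 103354464, so x̄ = 103354464/205000 ≈ 504.17.
Difference: 504.17 − 818 ≈ -313.83.

≈ -314 px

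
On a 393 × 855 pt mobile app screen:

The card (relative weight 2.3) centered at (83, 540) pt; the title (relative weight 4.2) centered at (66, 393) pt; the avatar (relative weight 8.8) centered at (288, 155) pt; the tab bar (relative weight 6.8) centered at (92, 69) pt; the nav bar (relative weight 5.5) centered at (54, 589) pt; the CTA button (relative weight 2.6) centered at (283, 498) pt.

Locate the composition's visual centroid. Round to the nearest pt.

Total weight = 2.3 + 4.2 + 8.8 + 6.8 + 5.5 + 2.6 = 30.2.
x-moment: 2.3·83 + 4.2·66 + 8.8·288 + 6.8·92 + 5.5·54 + 2.6·283 = 4660.9; centroid 4660.9/30.2 ≈ 154.33.
y-moment: 2.3·540 + 4.2·393 + 8.8·155 + 6.8·69 + 5.5·589 + 2.6·498 = 9260.1; centroid 9260.1/30.2 ≈ 306.63.

(154, 307)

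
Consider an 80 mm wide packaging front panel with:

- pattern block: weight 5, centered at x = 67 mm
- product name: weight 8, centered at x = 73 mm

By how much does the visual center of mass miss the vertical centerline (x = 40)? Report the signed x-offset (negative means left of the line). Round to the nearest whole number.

Total weight = 5 + 8 = 13.
x-moment: 5·67 + 8·73 = 919; centroid 919/13 ≈ 70.69.
Offset from x = 40: 70.69 − 40 ≈ 30.69.

≈ 31 mm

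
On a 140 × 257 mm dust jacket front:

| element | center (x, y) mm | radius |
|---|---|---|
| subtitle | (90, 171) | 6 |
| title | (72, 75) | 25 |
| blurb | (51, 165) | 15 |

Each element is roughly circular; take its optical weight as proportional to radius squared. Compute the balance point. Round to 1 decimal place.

Weights ∝ r²: subtitle 6² = 36, title 25² = 625, blurb 15² = 225; Σw = 886.
x: (36·90 + 625·72 + 225·51) / 886 = 59715 / 886 ≈ 67.40
y: (36·171 + 625·75 + 225·165) / 886 = 90156 / 886 ≈ 101.76

(67.4, 101.8)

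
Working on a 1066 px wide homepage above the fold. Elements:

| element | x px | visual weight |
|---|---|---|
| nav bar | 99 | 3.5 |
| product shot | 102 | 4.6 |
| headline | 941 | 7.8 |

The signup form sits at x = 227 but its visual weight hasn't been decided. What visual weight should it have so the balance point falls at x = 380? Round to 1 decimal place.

Existing Σw = 15.9 (3.5 + 4.6 + 7.8); existing moment 3.5·99 + 4.6·102 + 7.8·941 = 8155.5.
For the centroid to hit 380: (8155.5 + w·227) / (15.9 + w) = 380.
So w = (380·15.9 − 8155.5)/(227 − 380) = -2113.5/-153 ≈ 13.81.

w ≈ 13.8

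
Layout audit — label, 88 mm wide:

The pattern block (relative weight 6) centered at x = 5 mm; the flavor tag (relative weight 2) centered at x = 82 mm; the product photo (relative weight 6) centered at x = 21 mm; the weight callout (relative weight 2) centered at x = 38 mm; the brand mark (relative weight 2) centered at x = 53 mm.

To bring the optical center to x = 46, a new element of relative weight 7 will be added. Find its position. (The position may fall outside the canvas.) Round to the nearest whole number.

New total weight: (6 + 2 + 6 + 2 + 2) + 7 = 25.
x: target moment 25×46 = 1150; current 6·5 + 2·82 + 6·21 + 2·38 + 2·53 = 502; the new element supplies 648, so x = 648/7 ≈ 92.57.

x ≈ 93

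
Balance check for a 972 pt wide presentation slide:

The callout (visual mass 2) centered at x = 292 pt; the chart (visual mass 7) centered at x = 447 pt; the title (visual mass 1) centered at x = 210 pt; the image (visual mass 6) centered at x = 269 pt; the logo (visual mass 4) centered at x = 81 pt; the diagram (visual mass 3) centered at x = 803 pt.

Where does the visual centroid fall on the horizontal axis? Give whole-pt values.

x ≈ 360

Weights sum to 2 + 7 + 1 + 6 + 4 + 3 = 23.
x: moment 8270 / weight 23 ≈ 359.57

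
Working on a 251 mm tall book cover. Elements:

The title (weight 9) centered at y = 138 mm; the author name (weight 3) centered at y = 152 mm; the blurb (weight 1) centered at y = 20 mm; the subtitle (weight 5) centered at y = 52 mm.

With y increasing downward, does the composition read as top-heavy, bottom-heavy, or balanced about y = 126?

Σw = 9 + 3 + 1 + 5 = 18.
y: (9·138 + 3·152 + 1·20 + 5·52) / 18 = 1978 / 18 ≈ 109.89
Since 109.9 is above (smaller y than) 126, the composition reads top-heavy.

top-heavy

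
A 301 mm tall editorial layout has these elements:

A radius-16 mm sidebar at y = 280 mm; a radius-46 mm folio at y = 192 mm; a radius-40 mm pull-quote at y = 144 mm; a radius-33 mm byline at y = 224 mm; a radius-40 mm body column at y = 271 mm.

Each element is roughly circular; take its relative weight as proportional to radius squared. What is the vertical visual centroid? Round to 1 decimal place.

y ≈ 208.1

Weights ∝ r²: sidebar 16² = 256, folio 46² = 2116, pull-quote 40² = 1600, byline 33² = 1089, body column 40² = 1600; Σw = 6661.
Σw·y = 256·280 + 2116·192 + 1600·144 + 1089·224 + 1600·271 = 1385888, so ȳ = 1385888/6661 ≈ 208.06.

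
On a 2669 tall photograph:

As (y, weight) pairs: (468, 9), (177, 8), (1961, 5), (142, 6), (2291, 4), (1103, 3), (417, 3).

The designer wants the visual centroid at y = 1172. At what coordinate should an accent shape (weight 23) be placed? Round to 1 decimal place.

y ≈ 1803.6

New total weight: (9 + 8 + 5 + 6 + 4 + 3 + 3) + 23 = 61.
Along y: (30009 + 23·y) / 61 = 1172 (existing moment 9·468 + 8·177 + 5·1961 + 6·142 + 4·2291 + 3·1103 + 3·417 = 30009) ⇒ y = (71492 − 30009) / 23 ≈ 1803.61.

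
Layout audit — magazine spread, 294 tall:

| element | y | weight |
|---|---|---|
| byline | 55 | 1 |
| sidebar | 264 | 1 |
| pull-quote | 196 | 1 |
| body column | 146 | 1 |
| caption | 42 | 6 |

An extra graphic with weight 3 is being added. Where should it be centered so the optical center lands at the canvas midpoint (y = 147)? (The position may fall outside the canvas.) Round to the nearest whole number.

After adding the extra graphic, total weight = 1 + 1 + 1 + 1 + 6 + 3 = 13.
Along y: (913 + 3·y) / 13 = 147 (existing moment 1·55 + 1·264 + 1·196 + 1·146 + 6·42 = 913) ⇒ y = (1911 − 913) / 3 ≈ 332.67.

y ≈ 333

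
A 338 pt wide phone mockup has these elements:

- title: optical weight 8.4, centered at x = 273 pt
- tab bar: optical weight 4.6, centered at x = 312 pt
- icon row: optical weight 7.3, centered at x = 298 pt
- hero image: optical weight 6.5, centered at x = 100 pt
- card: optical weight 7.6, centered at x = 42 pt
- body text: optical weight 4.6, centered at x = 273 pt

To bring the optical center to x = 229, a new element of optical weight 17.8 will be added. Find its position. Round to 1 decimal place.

With the new element, Σw becomes 8.4 + 4.6 + 7.3 + 6.5 + 7.6 + 4.6 + 17.8 = 56.8.
x: target moment 56.8×229 = 13007.2; current 8.4·273 + 4.6·312 + 7.3·298 + 6.5·100 + 7.6·42 + 4.6·273 = 8128.8; the new element supplies 4878.4, so x = 4878.4/17.8 ≈ 274.07.

x ≈ 274.1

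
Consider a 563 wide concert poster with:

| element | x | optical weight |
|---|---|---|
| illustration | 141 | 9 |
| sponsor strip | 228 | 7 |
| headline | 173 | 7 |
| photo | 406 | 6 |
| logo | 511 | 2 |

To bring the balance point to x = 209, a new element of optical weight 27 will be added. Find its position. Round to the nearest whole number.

New total weight: (9 + 7 + 7 + 6 + 2) + 27 = 58.
Along x: (7534 + 27·x) / 58 = 209 (existing moment 9·141 + 7·228 + 7·173 + 6·406 + 2·511 = 7534) ⇒ x = (12122 − 7534) / 27 ≈ 169.93.

x ≈ 170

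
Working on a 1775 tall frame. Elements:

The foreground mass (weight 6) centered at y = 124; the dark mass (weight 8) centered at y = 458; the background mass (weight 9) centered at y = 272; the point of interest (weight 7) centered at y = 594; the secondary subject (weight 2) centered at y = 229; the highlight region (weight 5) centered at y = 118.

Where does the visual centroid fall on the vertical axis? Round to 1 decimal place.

Weights sum to 6 + 8 + 9 + 7 + 2 + 5 = 37.
y: (6·124 + 8·458 + 9·272 + 7·594 + 2·229 + 5·118) / 37 = 12062 / 37 ≈ 326.00

y ≈ 326.0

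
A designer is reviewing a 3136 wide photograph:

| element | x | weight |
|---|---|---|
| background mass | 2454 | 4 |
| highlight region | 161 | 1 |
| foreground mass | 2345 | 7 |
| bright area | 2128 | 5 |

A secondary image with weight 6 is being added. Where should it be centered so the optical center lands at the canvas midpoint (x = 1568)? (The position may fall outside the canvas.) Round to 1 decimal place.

x ≈ -161.3

After adding the secondary image, total weight = 4 + 1 + 7 + 5 + 6 = 23.
x: need Σw·x = 23·1568 = 36064. Existing = 4·2454 + 1·161 + 7·2345 + 5·2128 = 37032. Remainder -968 / 6 ≈ -161.33.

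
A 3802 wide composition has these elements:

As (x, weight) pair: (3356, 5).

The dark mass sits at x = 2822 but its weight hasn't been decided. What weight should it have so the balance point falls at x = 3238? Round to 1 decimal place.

w ≈ 1.4

Known: weight 5 with moment 5·3356 = 16780.
For the centroid to hit 3238: (16780 + w·2822) / (5 + w) = 3238.
So w = (3238·5 − 16780)/(2822 − 3238) = -590/-416 ≈ 1.42.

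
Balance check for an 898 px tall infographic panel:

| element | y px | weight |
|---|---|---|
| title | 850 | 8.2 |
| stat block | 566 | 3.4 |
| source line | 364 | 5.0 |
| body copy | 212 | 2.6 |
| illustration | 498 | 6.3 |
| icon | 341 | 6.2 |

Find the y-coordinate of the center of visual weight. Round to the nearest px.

y ≈ 521

Σw = 8.2 + 3.4 + 5.0 + 2.6 + 6.3 + 6.2 = 31.7.
y-moment: 8.2·850 + 3.4·566 + 5.0·364 + 2.6·212 + 6.3·498 + 6.2·341 = 16517.2; centroid 16517.2/31.7 ≈ 521.05.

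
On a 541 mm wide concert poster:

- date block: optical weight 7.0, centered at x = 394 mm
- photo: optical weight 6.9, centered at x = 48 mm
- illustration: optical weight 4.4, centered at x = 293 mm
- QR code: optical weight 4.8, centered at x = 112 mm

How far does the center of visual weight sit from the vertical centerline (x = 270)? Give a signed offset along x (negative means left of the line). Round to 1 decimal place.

Total weight = 7.0 + 6.9 + 4.4 + 4.8 = 23.1.
Σw·x = 7.0·394 + 6.9·48 + 4.4·293 + 4.8·112 = 4916.0, so x̄ = 4916.0/23.1 ≈ 212.81.
Against x = 270, that's 212.81 − 270 = -57.19.

≈ -57.2 mm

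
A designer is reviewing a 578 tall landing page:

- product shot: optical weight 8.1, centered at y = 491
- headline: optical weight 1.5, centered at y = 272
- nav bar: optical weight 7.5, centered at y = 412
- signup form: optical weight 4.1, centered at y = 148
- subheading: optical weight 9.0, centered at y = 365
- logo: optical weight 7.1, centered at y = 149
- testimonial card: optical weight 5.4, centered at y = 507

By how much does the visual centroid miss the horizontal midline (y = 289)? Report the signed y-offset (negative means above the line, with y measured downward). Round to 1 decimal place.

Weights sum to 8.1 + 1.5 + 7.5 + 4.1 + 9.0 + 7.1 + 5.4 = 42.7.
Σw·y = 15162.6; ȳ = 15162.6/42.7 ≈ 355.10.
Difference: 355.10 − 289 ≈ 66.10.

≈ 66.1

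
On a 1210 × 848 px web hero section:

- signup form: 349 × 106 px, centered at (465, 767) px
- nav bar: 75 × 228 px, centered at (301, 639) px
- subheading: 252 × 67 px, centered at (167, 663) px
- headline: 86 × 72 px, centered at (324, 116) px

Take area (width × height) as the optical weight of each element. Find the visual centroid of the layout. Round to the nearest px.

(352, 664)

Areas: signup form 349·106 = 36994, nav bar 75·228 = 17100, subheading 252·67 = 16884, headline 86·72 = 6192. Total weight = 77170.
Σw·x = 36994·465 + 17100·301 + 16884·167 + 6192·324 = 27175146, so x̄ = 27175146/77170 ≈ 352.15.
Σw·y = 36994·767 + 17100·639 + 16884·663 + 6192·116 = 51213662, so ȳ = 51213662/77170 ≈ 663.65.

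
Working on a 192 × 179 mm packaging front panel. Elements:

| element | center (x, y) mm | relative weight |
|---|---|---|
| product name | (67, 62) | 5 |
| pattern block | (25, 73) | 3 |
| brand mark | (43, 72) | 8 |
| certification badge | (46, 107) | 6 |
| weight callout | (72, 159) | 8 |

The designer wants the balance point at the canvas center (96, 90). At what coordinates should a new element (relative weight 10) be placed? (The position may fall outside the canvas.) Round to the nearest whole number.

(223, 58)

With the new element, Σw becomes 5 + 3 + 8 + 6 + 8 + 10 = 40.
Along x: (1606 + 10·x) / 40 = 96 (existing moment 5·67 + 3·25 + 8·43 + 6·46 + 8·72 = 1606) ⇒ x = (3840 − 1606) / 10 ≈ 223.40.
Along y: (3019 + 10·y) / 40 = 90 (existing moment 5·62 + 3·73 + 8·72 + 6·107 + 8·159 = 3019) ⇒ y = (3600 − 3019) / 10 ≈ 58.10.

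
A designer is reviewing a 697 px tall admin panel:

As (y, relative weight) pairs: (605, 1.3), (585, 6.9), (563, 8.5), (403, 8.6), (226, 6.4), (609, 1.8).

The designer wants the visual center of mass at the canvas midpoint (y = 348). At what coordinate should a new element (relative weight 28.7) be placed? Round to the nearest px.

y ≈ 210

After adding the new element, total weight = 1.3 + 6.9 + 8.5 + 8.6 + 6.4 + 1.8 + 28.7 = 62.2.
y: target moment 62.2×348 = 21645.6; current 1.3·605 + 6.9·585 + 8.5·563 + 8.6·403 + 6.4·226 + 1.8·609 = 15616.9; the new element supplies 6028.7, so y = 6028.7/28.7 ≈ 210.06.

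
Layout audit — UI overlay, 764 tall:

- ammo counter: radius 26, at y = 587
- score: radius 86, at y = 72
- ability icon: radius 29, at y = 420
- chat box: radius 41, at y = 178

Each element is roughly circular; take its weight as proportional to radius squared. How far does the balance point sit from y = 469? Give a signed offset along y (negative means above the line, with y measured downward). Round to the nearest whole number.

Weights ∝ r²: ammo counter 26² = 676, score 86² = 7396, ability icon 29² = 841, chat box 41² = 1681; Σw = 10594.
y-moment: 676·587 + 7396·72 + 841·420 + 1681·178 = 1581762; centroid 1581762/10594 ≈ 149.31.
Offset from y = 469: 149.31 − 469 ≈ -319.69.

≈ -320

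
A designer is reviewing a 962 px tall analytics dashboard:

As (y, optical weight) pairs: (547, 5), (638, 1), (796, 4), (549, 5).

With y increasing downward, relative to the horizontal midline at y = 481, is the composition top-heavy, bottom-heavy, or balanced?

bottom-heavy

Σw = 5 + 1 + 4 + 5 = 15.
y: (5·547 + 1·638 + 4·796 + 5·549) / 15 = 9302 / 15 ≈ 620.13
Since 620.1 is below (larger y than) 481, the composition reads bottom-heavy.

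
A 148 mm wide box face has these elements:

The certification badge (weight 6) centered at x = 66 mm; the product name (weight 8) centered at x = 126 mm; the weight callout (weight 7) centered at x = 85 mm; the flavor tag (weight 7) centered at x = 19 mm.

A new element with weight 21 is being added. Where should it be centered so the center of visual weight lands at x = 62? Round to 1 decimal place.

x ≈ 43.1

With the new element, Σw becomes 6 + 8 + 7 + 7 + 21 = 49.
x: target moment 49×62 = 3038; current 6·66 + 8·126 + 7·85 + 7·19 = 2132; the new element supplies 906, so x = 906/21 ≈ 43.14.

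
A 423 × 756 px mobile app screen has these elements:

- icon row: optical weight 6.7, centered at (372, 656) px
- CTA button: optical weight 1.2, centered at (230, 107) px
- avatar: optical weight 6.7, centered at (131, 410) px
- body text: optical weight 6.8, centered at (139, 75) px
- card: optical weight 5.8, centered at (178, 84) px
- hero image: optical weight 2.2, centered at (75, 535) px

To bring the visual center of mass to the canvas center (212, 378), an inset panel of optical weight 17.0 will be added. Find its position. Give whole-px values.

(238, 476)

With the inset panel, Σw becomes 6.7 + 1.2 + 6.7 + 6.8 + 5.8 + 2.2 + 17.0 = 46.4.
x: target moment 46.4×212 = 9836.8; current 6.7·372 + 1.2·230 + 6.7·131 + 6.8·139 + 5.8·178 + 2.2·75 = 5788.7; the inset panel supplies 4048.1, so x = 4048.1/17.0 ≈ 238.12.
y: target moment 46.4×378 = 17539.2; current 6.7·656 + 1.2·107 + 6.7·410 + 6.8·75 + 5.8·84 + 2.2·535 = 9444.8; the inset panel supplies 8094.4, so y = 8094.4/17.0 ≈ 476.14.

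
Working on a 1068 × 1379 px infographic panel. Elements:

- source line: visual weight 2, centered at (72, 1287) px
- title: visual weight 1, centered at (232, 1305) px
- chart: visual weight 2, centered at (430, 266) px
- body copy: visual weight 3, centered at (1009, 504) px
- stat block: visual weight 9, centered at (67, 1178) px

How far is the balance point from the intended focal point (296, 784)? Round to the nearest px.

≈ 188 px

Total weight = 2 + 1 + 2 + 3 + 9 = 17.
x: (2·72 + 1·232 + 2·430 + 3·1009 + 9·67) / 17 = 4866 / 17 ≈ 286.24
y: (2·1287 + 1·1305 + 2·266 + 3·504 + 9·1178) / 17 = 16525 / 17 ≈ 972.06
From (296, 784): dx = -9.76, dy = 188.06, so the distance is √(dx²+dy²) ≈ 188.31.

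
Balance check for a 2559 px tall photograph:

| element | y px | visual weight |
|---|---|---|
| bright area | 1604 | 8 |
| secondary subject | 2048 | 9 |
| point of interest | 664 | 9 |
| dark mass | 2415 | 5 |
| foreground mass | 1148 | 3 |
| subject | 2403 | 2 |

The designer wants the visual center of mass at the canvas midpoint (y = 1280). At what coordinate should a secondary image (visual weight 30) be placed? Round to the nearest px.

y ≈ 897

After adding the secondary image, total weight = 8 + 9 + 9 + 5 + 3 + 2 + 30 = 66.
Along y: (57565 + 30·y) / 66 = 1280 (existing moment 8·1604 + 9·2048 + 9·664 + 5·2415 + 3·1148 + 2·2403 = 57565) ⇒ y = (84480 − 57565) / 30 ≈ 897.17.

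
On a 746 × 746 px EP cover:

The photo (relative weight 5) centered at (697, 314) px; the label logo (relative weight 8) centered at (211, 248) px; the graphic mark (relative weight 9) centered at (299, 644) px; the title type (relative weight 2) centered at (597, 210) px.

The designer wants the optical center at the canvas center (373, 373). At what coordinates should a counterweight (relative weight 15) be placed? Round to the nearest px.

After adding the counterweight, total weight = 5 + 8 + 9 + 2 + 15 = 39.
x: need Σw·x = 39·373 = 14547. Existing = 5·697 + 8·211 + 9·299 + 2·597 = 9058. Remainder 5489 / 15 ≈ 365.93.
y: need Σw·y = 39·373 = 14547. Existing = 5·314 + 8·248 + 9·644 + 2·210 = 9770. Remainder 4777 / 15 ≈ 318.47.

(366, 318)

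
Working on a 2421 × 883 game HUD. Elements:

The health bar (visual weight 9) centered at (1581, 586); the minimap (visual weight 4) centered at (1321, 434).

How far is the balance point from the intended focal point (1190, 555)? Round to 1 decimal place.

≈ 311.4

Σw = 9 + 4 = 13.
x: (9·1581 + 4·1321) / 13 = 19513 / 13 ≈ 1501.00
y: (9·586 + 4·434) / 13 = 7010 / 13 ≈ 539.23
Offset from (1190, 555): Δx ≈ 311.00, Δy ≈ -15.77; distance = √(Δx² + Δy²) ≈ 311.40.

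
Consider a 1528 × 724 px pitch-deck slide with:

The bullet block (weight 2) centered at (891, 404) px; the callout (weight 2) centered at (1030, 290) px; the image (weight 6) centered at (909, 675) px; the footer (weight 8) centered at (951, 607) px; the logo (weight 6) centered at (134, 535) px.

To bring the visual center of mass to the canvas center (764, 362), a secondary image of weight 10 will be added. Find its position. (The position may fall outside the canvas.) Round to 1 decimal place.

(826.8, -119.6)

After adding the secondary image, total weight = 2 + 2 + 6 + 8 + 6 + 10 = 34.
Along x: (17708 + 10·x) / 34 = 764 (existing moment 2·891 + 2·1030 + 6·909 + 8·951 + 6·134 = 17708) ⇒ x = (25976 − 17708) / 10 ≈ 826.80.
Along y: (13504 + 10·y) / 34 = 362 (existing moment 2·404 + 2·290 + 6·675 + 8·607 + 6·535 = 13504) ⇒ y = (12308 − 13504) / 10 ≈ -119.60.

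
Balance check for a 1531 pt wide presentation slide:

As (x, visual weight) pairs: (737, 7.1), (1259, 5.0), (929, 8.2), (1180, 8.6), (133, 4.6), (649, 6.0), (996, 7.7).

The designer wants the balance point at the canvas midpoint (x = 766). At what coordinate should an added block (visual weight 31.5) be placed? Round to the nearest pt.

x ≈ 597

With the added block, Σw becomes 7.1 + 5.0 + 8.2 + 8.6 + 4.6 + 6.0 + 7.7 + 31.5 = 78.7.
x: need Σw·x = 78.7·766 = 60284.2. Existing = 7.1·737 + 5.0·1259 + 8.2·929 + 8.6·1180 + 4.6·133 + 6.0·649 + 7.7·996 = 41468.5. Remainder 18815.7 / 31.5 ≈ 597.32.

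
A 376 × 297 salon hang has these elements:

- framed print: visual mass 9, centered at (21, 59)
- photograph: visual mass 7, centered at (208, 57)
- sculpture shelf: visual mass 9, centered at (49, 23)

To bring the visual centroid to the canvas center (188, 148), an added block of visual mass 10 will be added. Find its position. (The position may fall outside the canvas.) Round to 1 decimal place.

(449.4, 404.3)

After adding the added block, total weight = 9 + 7 + 9 + 10 = 35.
x: target moment 35×188 = 6580; current 9·21 + 7·208 + 9·49 = 2086; the added block supplies 4494, so x = 4494/10 ≈ 449.40.
y: target moment 35×148 = 5180; current 9·59 + 7·57 + 9·23 = 1137; the added block supplies 4043, so y = 4043/10 ≈ 404.30.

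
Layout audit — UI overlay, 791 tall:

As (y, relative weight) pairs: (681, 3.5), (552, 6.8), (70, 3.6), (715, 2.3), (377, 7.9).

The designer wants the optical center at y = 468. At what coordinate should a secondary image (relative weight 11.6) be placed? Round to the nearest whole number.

With the secondary image, Σw becomes 3.5 + 6.8 + 3.6 + 2.3 + 7.9 + 11.6 = 35.7.
y: need Σw·y = 35.7·468 = 16707.6. Existing = 3.5·681 + 6.8·552 + 3.6·70 + 2.3·715 + 7.9·377 = 11011.9. Remainder 5695.7 / 11.6 ≈ 491.01.

y ≈ 491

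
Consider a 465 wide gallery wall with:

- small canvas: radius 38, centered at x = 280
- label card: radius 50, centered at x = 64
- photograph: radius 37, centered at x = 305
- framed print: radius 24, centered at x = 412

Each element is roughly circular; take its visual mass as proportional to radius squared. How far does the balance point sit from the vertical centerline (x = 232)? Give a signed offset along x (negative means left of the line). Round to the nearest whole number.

≈ -25

r² weights: small canvas 38² = 1444, label card 50² = 2500, photograph 37² = 1369, framed print 24² = 576. Total = 5889.
x-moment: 1444·280 + 2500·64 + 1369·305 + 576·412 = 1219177; centroid 1219177/5889 ≈ 207.03.
Against x = 232, that's 207.03 − 232 = -24.97.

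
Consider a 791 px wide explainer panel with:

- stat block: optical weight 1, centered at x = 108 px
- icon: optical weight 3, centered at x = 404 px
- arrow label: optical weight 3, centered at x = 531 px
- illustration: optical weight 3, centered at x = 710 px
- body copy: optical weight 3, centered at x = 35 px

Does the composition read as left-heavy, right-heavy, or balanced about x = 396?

Σw = 1 + 3 + 3 + 3 + 3 = 13.
x: (1·108 + 3·404 + 3·531 + 3·710 + 3·35) / 13 = 5148 / 13 ≈ 396.00
The centroid 396.00 matches the midline at 396, so the layout is balanced.

balanced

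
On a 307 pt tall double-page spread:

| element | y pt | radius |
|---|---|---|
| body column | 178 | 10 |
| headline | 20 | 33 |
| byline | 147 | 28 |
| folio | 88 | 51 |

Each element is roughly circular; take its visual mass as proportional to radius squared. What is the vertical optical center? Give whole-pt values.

y ≈ 84

r² weights: body column 10² = 100, headline 33² = 1089, byline 28² = 784, folio 51² = 2601. Total = 4574.
y: (100·178 + 1089·20 + 784·147 + 2601·88) / 4574 = 383716 / 4574 ≈ 83.89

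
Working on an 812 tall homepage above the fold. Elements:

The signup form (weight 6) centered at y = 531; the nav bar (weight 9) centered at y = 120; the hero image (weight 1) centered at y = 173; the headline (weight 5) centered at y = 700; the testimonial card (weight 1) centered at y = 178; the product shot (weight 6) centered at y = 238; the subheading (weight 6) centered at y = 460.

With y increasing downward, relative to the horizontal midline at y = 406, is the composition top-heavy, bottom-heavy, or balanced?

Σw = 6 + 9 + 1 + 5 + 1 + 6 + 6 = 34.
y-moment: 6·531 + 9·120 + 1·173 + 5·700 + 1·178 + 6·238 + 6·460 = 12305; centroid 12305/34 ≈ 361.91.
Since 361.9 is above (smaller y than) 406, the composition reads top-heavy.

top-heavy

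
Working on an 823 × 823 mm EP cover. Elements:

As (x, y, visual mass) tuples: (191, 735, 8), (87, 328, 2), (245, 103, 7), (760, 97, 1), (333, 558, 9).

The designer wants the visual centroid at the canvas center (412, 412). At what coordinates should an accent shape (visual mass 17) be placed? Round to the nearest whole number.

New total weight: (8 + 2 + 7 + 1 + 9) + 17 = 44.
x: need Σw·x = 44·412 = 18128. Existing = 8·191 + 2·87 + 7·245 + 1·760 + 9·333 = 7174. Remainder 10954 / 17 ≈ 644.35.
y: need Σw·y = 44·412 = 18128. Existing = 8·735 + 2·328 + 7·103 + 1·97 + 9·558 = 12376. Remainder 5752 / 17 ≈ 338.35.

(644, 338)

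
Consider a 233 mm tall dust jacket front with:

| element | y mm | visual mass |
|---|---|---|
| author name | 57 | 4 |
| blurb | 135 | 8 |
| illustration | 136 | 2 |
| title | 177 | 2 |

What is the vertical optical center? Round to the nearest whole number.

y ≈ 121

Weights sum to 4 + 8 + 2 + 2 = 16.
y-moment: 4·57 + 8·135 + 2·136 + 2·177 = 1934; centroid 1934/16 ≈ 120.88.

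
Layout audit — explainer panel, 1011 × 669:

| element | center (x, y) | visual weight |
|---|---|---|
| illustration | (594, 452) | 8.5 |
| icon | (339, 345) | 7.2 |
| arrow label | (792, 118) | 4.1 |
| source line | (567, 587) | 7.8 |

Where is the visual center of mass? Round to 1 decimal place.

(549.3, 412.6)

Total weight = 8.5 + 7.2 + 4.1 + 7.8 = 27.6.
Σw·x = 8.5·594 + 7.2·339 + 4.1·792 + 7.8·567 = 15159.6, so x̄ = 15159.6/27.6 ≈ 549.26.
Σw·y = 8.5·452 + 7.2·345 + 4.1·118 + 7.8·587 = 11388.4, so ȳ = 11388.4/27.6 ≈ 412.62.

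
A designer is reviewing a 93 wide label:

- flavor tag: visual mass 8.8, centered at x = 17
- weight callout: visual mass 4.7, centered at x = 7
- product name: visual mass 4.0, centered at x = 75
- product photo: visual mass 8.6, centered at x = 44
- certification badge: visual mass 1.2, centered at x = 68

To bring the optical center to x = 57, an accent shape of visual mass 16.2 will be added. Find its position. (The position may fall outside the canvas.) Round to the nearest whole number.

x ≈ 95

New total weight: (8.8 + 4.7 + 4.0 + 8.6 + 1.2) + 16.2 = 43.5.
Along x: (942.5 + 16.2·x) / 43.5 = 57 (existing moment 8.8·17 + 4.7·7 + 4.0·75 + 8.6·44 + 1.2·68 = 942.5) ⇒ x = (2479.5 − 942.5) / 16.2 ≈ 94.88.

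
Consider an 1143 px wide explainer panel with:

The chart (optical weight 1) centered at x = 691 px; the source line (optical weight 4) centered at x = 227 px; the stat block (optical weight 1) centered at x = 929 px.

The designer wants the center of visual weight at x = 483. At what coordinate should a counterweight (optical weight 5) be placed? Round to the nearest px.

With the counterweight, Σw becomes 1 + 4 + 1 + 5 = 11.
x: target moment 11×483 = 5313; current 1·691 + 4·227 + 1·929 = 2528; the counterweight supplies 2785, so x = 2785/5 ≈ 557.00.

x ≈ 557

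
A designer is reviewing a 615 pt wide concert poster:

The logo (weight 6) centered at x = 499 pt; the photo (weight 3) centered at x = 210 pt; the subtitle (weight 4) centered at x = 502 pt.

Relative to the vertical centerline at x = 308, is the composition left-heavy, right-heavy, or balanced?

right-heavy

Total weight = 6 + 3 + 4 = 13.
x: (6·499 + 3·210 + 4·502) / 13 = 5632 / 13 ≈ 433.23
Since 433.2 is right of 308, the composition reads right-heavy.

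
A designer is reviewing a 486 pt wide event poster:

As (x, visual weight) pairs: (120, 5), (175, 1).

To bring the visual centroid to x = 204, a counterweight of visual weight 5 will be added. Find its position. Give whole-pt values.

x ≈ 294

New total weight: (5 + 1) + 5 = 11.
Along x: (775 + 5·x) / 11 = 204 (existing moment 5·120 + 1·175 = 775) ⇒ x = (2244 − 775) / 5 ≈ 293.80.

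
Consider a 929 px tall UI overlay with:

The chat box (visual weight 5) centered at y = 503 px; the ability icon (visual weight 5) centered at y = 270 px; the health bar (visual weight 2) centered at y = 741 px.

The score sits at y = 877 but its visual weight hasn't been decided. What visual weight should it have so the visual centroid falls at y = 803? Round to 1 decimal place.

Existing Σw = 12 (5 + 5 + 2); existing moment 5·503 + 5·270 + 2·741 = 5347.
Set Σw·y/Σw = 803: (5347 + 877w) = 803·(12 + w).
Solving: w = (803·12 − 5347) / (877 − 803) = 4289 / 74 ≈ 57.96.

w ≈ 58.0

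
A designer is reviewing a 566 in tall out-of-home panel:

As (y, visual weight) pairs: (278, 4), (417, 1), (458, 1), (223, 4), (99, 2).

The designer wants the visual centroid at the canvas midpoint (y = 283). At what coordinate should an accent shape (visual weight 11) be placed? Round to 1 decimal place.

y ≈ 312.0

After adding the accent shape, total weight = 4 + 1 + 1 + 4 + 2 + 11 = 23.
y: target moment 23×283 = 6509; current 4·278 + 1·417 + 1·458 + 4·223 + 2·99 = 3077; the accent shape supplies 3432, so y = 3432/11 ≈ 312.00.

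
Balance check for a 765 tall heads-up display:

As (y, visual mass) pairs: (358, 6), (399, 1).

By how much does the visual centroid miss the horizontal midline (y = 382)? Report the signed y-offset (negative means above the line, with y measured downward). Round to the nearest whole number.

≈ -18

Weights sum to 6 + 1 = 7.
y: (6·358 + 1·399) / 7 = 2547 / 7 ≈ 363.86
Against y = 382, that's 363.86 − 382 = -18.14.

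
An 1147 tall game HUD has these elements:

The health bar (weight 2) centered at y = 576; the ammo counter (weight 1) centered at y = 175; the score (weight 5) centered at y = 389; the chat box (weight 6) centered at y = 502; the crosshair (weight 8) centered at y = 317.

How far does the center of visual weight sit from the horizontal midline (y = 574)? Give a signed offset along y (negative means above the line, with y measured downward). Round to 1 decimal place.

Total weight = 2 + 1 + 5 + 6 + 8 = 22.
y: (2·576 + 1·175 + 5·389 + 6·502 + 8·317) / 22 = 8820 / 22 ≈ 400.91
Difference: 400.91 − 574 ≈ -173.09.

≈ -173.1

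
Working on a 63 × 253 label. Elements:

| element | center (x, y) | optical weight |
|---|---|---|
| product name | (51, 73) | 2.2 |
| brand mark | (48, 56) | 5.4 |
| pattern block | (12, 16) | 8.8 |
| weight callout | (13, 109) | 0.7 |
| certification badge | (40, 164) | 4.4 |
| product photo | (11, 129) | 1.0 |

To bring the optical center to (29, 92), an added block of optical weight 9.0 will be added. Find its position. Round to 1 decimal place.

After adding the added block, total weight = 2.2 + 5.4 + 8.8 + 0.7 + 4.4 + 1.0 + 9.0 = 31.5.
Along x: (673.1 + 9.0·x) / 31.5 = 29 (existing moment 2.2·51 + 5.4·48 + 8.8·12 + 0.7·13 + 4.4·40 + 1.0·11 = 673.1) ⇒ x = (913.5 − 673.1) / 9.0 ≈ 26.71.
Along y: (1530.7 + 9.0·y) / 31.5 = 92 (existing moment 2.2·73 + 5.4·56 + 8.8·16 + 0.7·109 + 4.4·164 + 1.0·129 = 1530.7) ⇒ y = (2898.0 − 1530.7) / 9.0 ≈ 151.92.

(26.7, 151.9)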